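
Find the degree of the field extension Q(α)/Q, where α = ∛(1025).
[Q(α):Q] = 3

The minimal polynomial of α is x^3 - 1025, irreducible over Q since 1025 is not a perfect cube (so x^3 - 1025 has no rational root). Hence [Q(α):Q] = deg(m_α) = 3.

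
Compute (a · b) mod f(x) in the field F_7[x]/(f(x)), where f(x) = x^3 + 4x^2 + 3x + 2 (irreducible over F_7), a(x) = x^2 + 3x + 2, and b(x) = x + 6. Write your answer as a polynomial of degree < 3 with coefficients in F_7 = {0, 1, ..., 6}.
a · b ≡ 5x^2 + 3x + 3 (mod f(x))

Multiply in F_7[x]: a(x)·b(x) = (x^2 + 3x + 2)·(x + 6) = x^3 + 2x^2 + 6x + 5. This has degree ≥ 3, so divide by f(x) over F_7: x^3 + 2x^2 + 6x + 5 = (1)·(x^3 + 4x^2 + 3x + 2) + (5x^2 + 3x + 3). Hence a·b ≡ 5x^2 + 3x + 3 (mod f). (F_7[x]/(f) is a field with 7^3 = 343 elements since f is irreducible of degree 3.)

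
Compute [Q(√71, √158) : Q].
[Q(√71, √158) : Q] = 4

[Q(√71):Q] = 2 (min poly x^2 - 71, irreducible since 71 is squarefree > 1). For the top step, suppose √158 ∈ Q(√71), say √158 = c + d√71 with c, d ∈ Q. Squaring: 158 = c^2 + 71d^2 + 2cd√71. Since √71 ∉ Q this forces 2cd = 0. If d = 0 then √158 = c ∈ Q, contradicting 158 squarefree > 1. If c = 0 then 158 = 71d^2, so 71·158 = (71d)^2 is a perfect square in Q — but 71·158 = 11218 is not a perfect square (since 71 and 158 are distinct squarefree integers). Contradiction. Hence √158 ∉ Q(√71), so x^2 - 158 stays irreducible over Q(√71) and [Q(√71, √158) : Q(√71)] = 2. By the tower law, [Q(√71, √158) : Q] = 2 · 2 = 4.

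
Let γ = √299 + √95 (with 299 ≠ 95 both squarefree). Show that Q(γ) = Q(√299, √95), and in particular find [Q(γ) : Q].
[Q(γ) : Q] = 4 (equivalently, Q(γ) = Q(√299, √95))

Obviously Q(γ) ⊆ Q(√299, √95), and [Q(√299, √95):Q] = 4 (since 299, 95 are distinct squarefree integers > 1 with 28405 not a perfect square). To show equality we compute the minimal polynomial of γ. From γ = √299 + √95: γ^2 = 299 + 2√(28405) + 95 = 394 + 2√(28405), so γ^2 - 394 = 2√(28405); squaring, (γ^2 - 394)^2 = 4·28405, i.e. γ^4 - 788γ^2 + 155236 - 113620 = 0, i.e. γ^4 - 788γ^2 + 41616 = 0. So γ is a root of x^4 - 788x^2 + 41616. This polynomial is irreducible over Q: it has no rational root (each ±√299 ± √95 is irrational), and any factorization into two quadratics over Q would force √(28405) ∈ Q (pairing opposite roots) or √299, √95 ∈ Q (other pairings), all impossible. Hence [Q(γ):Q] = 4 = [Q(√299, √95):Q], so Q(γ) = Q(√299, √95).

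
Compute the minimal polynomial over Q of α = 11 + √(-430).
m_α(x) = x^2 - 22x + 551

From α - 11 = √(-430), squaring gives (α - 11)^2 = -430, i.e. α^2 - 22α + 121 = -430, so α^2 - 22α + 551 = 0. The discriminant of x^2 - 22x + 551 is (-22)^2 - 4·(551) = 484 - 2204 = -1720, and 4·(-430) is not a perfect square in Q since -430 is squarefree and ≠ 1. Hence x^2 - 22x + 551 is irreducible over Q and is the minimal polynomial of α.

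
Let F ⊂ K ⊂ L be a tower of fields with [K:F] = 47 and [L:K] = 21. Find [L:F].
[L:F] = 987

The tower law says that for any tower of field extensions F ⊂ K ⊂ L with finite degrees, [L:F] = [L:K] · [K:F]. Here this gives [L:F] = 21 · 47 = 987.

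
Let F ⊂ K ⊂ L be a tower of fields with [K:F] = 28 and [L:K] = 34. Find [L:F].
[L:F] = 952

The tower law says that for any tower of field extensions F ⊂ K ⊂ L with finite degrees, [L:F] = [L:K] · [K:F]. Here this gives [L:F] = 34 · 28 = 952.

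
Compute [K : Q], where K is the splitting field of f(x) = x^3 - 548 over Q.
[K : Q] = 6

The roots of x^3 - 548 are ∛548, ω∛548, ω^2∛548 where ω = e^(2πi/3) is a primitive cube root of unity, so K = Q(∛548, ω). Now [Q(∛548):Q] = 3 (since 548 is not a perfect cube, x^3 - 548 is irreducible) and [Q(ω):Q] = 2. Both 2 and 3 divide [K:Q], and [K:Q] ≤ 3·2 = 6, so [K:Q] = 6. (Equivalently: Q(∛548) ⊂ R but ω ∉ R, so [K : Q(∛548)] = 2.)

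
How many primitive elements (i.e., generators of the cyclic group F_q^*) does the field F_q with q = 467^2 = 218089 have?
There are φ(218088) = 66816 primitive elements

F_q^* is cyclic of order q - 1 = 218088. A cyclic group of order m has exactly φ(m) generators. Here m = 218088 = 2^3 · 3^2 · 13 · 233, so the number of primitive elements is φ(218088) = 66816.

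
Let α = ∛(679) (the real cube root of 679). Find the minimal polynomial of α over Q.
m_α(x) = x^3 - 679

α satisfies α^3 = 679, so x^3 - 679 annihilates α. By the rational root test, a rational root p/q (in lowest terms) of x^3 - 679 would satisfy p^3 = 679 q^3, forcing q = 1 and p^3 = 679; but 679 is not a perfect cube, contradiction. A monic cubic over Q with no rational root is irreducible (any nontrivial factorization would include a linear factor). Hence x^3 - 679 is the minimal polynomial of α, and in particular [Q(α):Q] = 3.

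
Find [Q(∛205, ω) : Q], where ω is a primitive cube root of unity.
[Q(∛205, ω) : Q] = 6

[Q(∛205):Q] = 3 (min poly x^3 - 205, irreducible since 205 is not a perfect cube). [Q(ω):Q] = 2 (min poly x^2 + x + 1). Since Q(∛205) ⊂ R and ω ∉ R, we have ω ∉ Q(∛205), so x^2 + x + 1 remains irreducible over Q(∛205) and [Q(∛205, ω) : Q(∛205)] = 2. By the tower law, [Q(∛205, ω) : Q] = 3 · 2 = 6. (In fact Q(∛205, ω) is the splitting field of x^3 - 205 over Q.)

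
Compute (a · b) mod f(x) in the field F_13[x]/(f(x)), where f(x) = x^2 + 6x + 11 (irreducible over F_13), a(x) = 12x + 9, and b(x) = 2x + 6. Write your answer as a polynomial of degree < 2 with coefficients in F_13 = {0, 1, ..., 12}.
a · b ≡ 11x + 11 (mod f(x))

Multiply in F_13[x]: a(x)·b(x) = (12x + 9)·(2x + 6) = 11x^2 + 12x + 2. This has degree ≥ 2, so divide by f(x) over F_13: 11x^2 + 12x + 2 = (11)·(x^2 + 6x + 11) + (11x + 11). Hence a·b ≡ 11x + 11 (mod f). (F_13[x]/(f) is a field with 13^2 = 169 elements since f is irreducible of degree 2.)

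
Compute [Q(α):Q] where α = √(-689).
[Q(α):Q] = 2

[Q(α):Q] equals the degree of the minimal polynomial of α. Here α^2 = -689 and x^2 + 689 is irreducible (d = -689 is squarefree, ≠ 1, hence not a square), so deg(m_α) = 2. Thus [Q(α):Q] = 2.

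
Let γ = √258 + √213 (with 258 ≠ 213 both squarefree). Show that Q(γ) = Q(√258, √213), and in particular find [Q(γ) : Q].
[Q(γ) : Q] = 4 (equivalently, Q(γ) = Q(√258, √213))

Obviously Q(γ) ⊆ Q(√258, √213), and [Q(√258, √213):Q] = 4 (since 258, 213 are distinct squarefree integers > 1 with 54954 not a perfect square). To show equality we compute the minimal polynomial of γ. From γ = √258 + √213: γ^2 = 258 + 2√(54954) + 213 = 471 + 2√(54954), so γ^2 - 471 = 2√(54954); squaring, (γ^2 - 471)^2 = 4·54954, i.e. γ^4 - 942γ^2 + 221841 - 219816 = 0, i.e. γ^4 - 942γ^2 + 2025 = 0. So γ is a root of x^4 - 942x^2 + 2025. This polynomial is irreducible over Q: it has no rational root (each ±√258 ± √213 is irrational), and any factorization into two quadratics over Q would force √(54954) ∈ Q (pairing opposite roots) or √258, √213 ∈ Q (other pairings), all impossible. Hence [Q(γ):Q] = 4 = [Q(√258, √213):Q], so Q(γ) = Q(√258, √213).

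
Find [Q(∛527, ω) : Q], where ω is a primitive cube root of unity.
[Q(∛527, ω) : Q] = 6

[Q(∛527):Q] = 3 (min poly x^3 - 527, irreducible since 527 is not a perfect cube). [Q(ω):Q] = 2 (min poly x^2 + x + 1). Since Q(∛527) ⊂ R and ω ∉ R, we have ω ∉ Q(∛527), so x^2 + x + 1 remains irreducible over Q(∛527) and [Q(∛527, ω) : Q(∛527)] = 2. By the tower law, [Q(∛527, ω) : Q] = 3 · 2 = 6. (In fact Q(∛527, ω) is the splitting field of x^3 - 527 over Q.)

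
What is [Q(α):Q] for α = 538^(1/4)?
[Q(α):Q] = 4

α is a root of x^4 - 538. By Eisenstein's criterion at the prime p = 2 (which divides the constant term 538 but p^2 = 4 does not, since 538 is squarefree), x^4 - 538 is irreducible over Q. Hence [Q(α):Q] = 4.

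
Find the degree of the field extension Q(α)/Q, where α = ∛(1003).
[Q(α):Q] = 3

The minimal polynomial of α is x^3 - 1003, irreducible over Q since 1003 is not a perfect cube (so x^3 - 1003 has no rational root). Hence [Q(α):Q] = deg(m_α) = 3.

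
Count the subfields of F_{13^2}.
F_{13^2} has 2 subfields

The subfields of F_{p^n} are exactly the fields F_{p^d} for d | n (each is the fixed field of the unique index-d subgroup of Gal(F_{p^n}/F_p) ≅ Z/nZ). The divisors of n = 2 are {1, 2}, giving 2 subfields: F_{13^1}, F_{13^2}.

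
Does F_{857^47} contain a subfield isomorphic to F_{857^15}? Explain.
No: F_{857^15} is not a subfield of F_{857^47}

F_{p^m} embeds in F_{p^n} iff m | n. Here 15 ∤ 47 (since 47 = 3·15 + 2 with remainder 2 ≠ 0), so F_{857^15} is not a subfield of F_{857^47}. Equivalently: if it were, the tower law would give 15 = [F_{857^15}:F_857] dividing [F_{857^47}:F_857] = 47, contradiction.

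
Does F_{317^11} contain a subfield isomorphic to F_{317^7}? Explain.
No: F_{317^7} is not a subfield of F_{317^11}

F_{p^m} embeds in F_{p^n} iff m | n. Here 7 ∤ 11 (since 11 = 1·7 + 4 with remainder 4 ≠ 0), so F_{317^7} is not a subfield of F_{317^11}. Equivalently: if it were, the tower law would give 7 = [F_{317^7}:F_317] dividing [F_{317^11}:F_317] = 11, contradiction.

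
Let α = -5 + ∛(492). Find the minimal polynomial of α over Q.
m_α(x) = x^3 + 15x^2 + 75x - 367

Set β = α + 5 = ∛(492), so β^3 = 492. Then (α + 5)^3 - 492 = 0, i.e. α is a root of g(x) = (x + 5)^3 - 492 = x^3 + 15x^2 + 75x - 367. Since g(x) = h(x + 5) where h(x) = x^3 - 492, and h is irreducible over Q (because 492 is not a perfect cube, so h has no rational root, and a monic cubic with no rational root is irreducible), g is also irreducible (irreducibility is preserved under the substitution x → x + 5). Hence m_α(x) = x^3 + 15x^2 + 75x - 367.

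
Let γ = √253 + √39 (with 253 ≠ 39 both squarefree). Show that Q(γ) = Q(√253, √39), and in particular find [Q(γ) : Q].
[Q(γ) : Q] = 4 (equivalently, Q(γ) = Q(√253, √39))

Obviously Q(γ) ⊆ Q(√253, √39), and [Q(√253, √39):Q] = 4 (since 253, 39 are distinct squarefree integers > 1 with 9867 not a perfect square). To show equality we compute the minimal polynomial of γ. From γ = √253 + √39: γ^2 = 253 + 2√(9867) + 39 = 292 + 2√(9867), so γ^2 - 292 = 2√(9867); squaring, (γ^2 - 292)^2 = 4·9867, i.e. γ^4 - 584γ^2 + 85264 - 39468 = 0, i.e. γ^4 - 584γ^2 + 45796 = 0. So γ is a root of x^4 - 584x^2 + 45796. This polynomial is irreducible over Q: it has no rational root (each ±√253 ± √39 is irrational), and any factorization into two quadratics over Q would force √(9867) ∈ Q (pairing opposite roots) or √253, √39 ∈ Q (other pairings), all impossible. Hence [Q(γ):Q] = 4 = [Q(√253, √39):Q], so Q(γ) = Q(√253, √39).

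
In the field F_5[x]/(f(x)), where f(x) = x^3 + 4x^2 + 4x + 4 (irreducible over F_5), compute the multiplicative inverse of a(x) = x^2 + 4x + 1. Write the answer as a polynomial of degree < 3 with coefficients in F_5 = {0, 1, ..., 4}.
a(x)^(-1) ≡ 4x^2 + 4x + 2 (mod f(x))

Since f is irreducible over F_5, F_5[x]/(f) is a field and a(x) ≠ 0 has an inverse. Apply the extended Euclidean algorithm to f(x) and a(x) in F_5[x]: f(x) = (x)·a(x) + (3x + 4);  a(x) = (2x + 2)·(3x + 4) + (3). The last nonzero remainder is the constant 3 = gcd(f, a) in F_5. Back-substituting through the division chain expresses 3 = s(x)·a(x) + t(x)·f(x) with s(x) ≡ 2x^2 + 2x + 1 (mod f), so (2x^2 + 2x + 1)·a(x) ≡ 3 (mod f). Multiplying by 3^(-1) ≡ 2 in F_5 gives a(x)^(-1) ≡ 2·(2x^2 + 2x + 1) ≡ 4x^2 + 4x + 2 (mod f). Check: (x^2 + 4x + 1)·(4x^2 + 4x + 2) = 4x^4 + 2x^2 + 2x + 2 ≡ 1 (mod x^3 + 4x^2 + 4x + 4).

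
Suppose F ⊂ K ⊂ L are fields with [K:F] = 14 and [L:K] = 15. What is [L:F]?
[L:F] = 210

The tower law says that for any tower of field extensions F ⊂ K ⊂ L with finite degrees, [L:F] = [L:K] · [K:F]. Here this gives [L:F] = 15 · 14 = 210.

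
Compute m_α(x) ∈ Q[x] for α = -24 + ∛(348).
m_α(x) = x^3 + 72x^2 + 1728x + 13476

Set β = α + 24 = ∛(348), so β^3 = 348. Then (α + 24)^3 - 348 = 0, i.e. α is a root of g(x) = (x + 24)^3 - 348 = x^3 + 72x^2 + 1728x + 13476. Since g(x) = h(x + 24) where h(x) = x^3 - 348, and h is irreducible over Q (because 348 is not a perfect cube, so h has no rational root, and a monic cubic with no rational root is irreducible), g is also irreducible (irreducibility is preserved under the substitution x → x + 24). Hence m_α(x) = x^3 + 72x^2 + 1728x + 13476.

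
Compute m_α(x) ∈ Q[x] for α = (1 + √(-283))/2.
m_α(x) = x^2 - x + 71

From 2α - 1 = √(-283), squaring gives (2α - 1)^2 = -283, i.e. 4α^2 - 4α + 1 = -283, so α^2 - α + (1 + 283)/4 = 0. Since -283 ≡ 1 (mod 4), (1 + 283)/4 = 71 ∈ Z. The polynomial x^2 - x + 71 has discriminant 1 - 4·(71) = -283, which is not a perfect square in Q (d = -283 is squarefree and ≠ 1), so x^2 - x + 71 is irreducible over Q. It is the minimal polynomial of α.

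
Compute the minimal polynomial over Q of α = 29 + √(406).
m_α(x) = x^2 - 58x + 435

From α - 29 = √(406), squaring gives (α - 29)^2 = 406, i.e. α^2 - 58α + 841 = 406, so α^2 - 58α + 435 = 0. The discriminant of x^2 - 58x + 435 is (-58)^2 - 4·(435) = 3364 - 1740 = 1624, and 4·(406) is not a perfect square in Q since 406 is squarefree and ≠ 1. Hence x^2 - 58x + 435 is irreducible over Q and is the minimal polynomial of α.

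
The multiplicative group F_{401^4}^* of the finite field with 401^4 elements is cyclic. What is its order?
|F_{401^4}^*| = 25856961600

F_{401^4} has 401^4 = 25856961601 elements; its multiplicative group consists of all nonzero elements, so |F_{401^4}^*| = 25856961601 - 1 = 25856961600. (It is cyclic since any finite subgroup of the multiplicative group of a field is cyclic.)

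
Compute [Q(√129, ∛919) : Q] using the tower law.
[Q(√129, ∛919) : Q] = 6

Let L = Q(√129, ∛919). Since Q(√129) ⊂ L and [Q(√129):Q] = 2, the tower law gives 2 | [L:Q]. Likewise Q(∛919) ⊂ L with [Q(∛919):Q] = 3 (because 919 is not a perfect cube), so 3 | [L:Q]. As gcd(2,3) = 1, [L:Q] is divisible by 6. Conversely L is generated over Q by √129 and ∛919, so [L:Q] ≤ 2·3 = 6. Therefore [Q(√129, ∛919) : Q] = 6.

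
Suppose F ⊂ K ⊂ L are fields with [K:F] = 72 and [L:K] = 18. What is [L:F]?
[L:F] = 1296

The tower law says that for any tower of field extensions F ⊂ K ⊂ L with finite degrees, [L:F] = [L:K] · [K:F]. Here this gives [L:F] = 18 · 72 = 1296.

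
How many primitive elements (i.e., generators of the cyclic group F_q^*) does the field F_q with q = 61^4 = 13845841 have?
There are φ(13845840) = 3571200 primitive elements

F_q^* is cyclic of order q - 1 = 13845840. A cyclic group of order m has exactly φ(m) generators. Here m = 13845840 = 2^4 · 3 · 5 · 31 · 1861, so the number of primitive elements is φ(13845840) = 3571200.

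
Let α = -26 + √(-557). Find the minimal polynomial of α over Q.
m_α(x) = x^2 + 52x + 1233

From α + 26 = √(-557), squaring gives (α + 26)^2 = -557, i.e. α^2 + 52α + 676 = -557, so α^2 + 52α + 1233 = 0. The discriminant of x^2 + 52x + 1233 is (52)^2 - 4·(1233) = 2704 - 4932 = -2228, and 4·(-557) is not a perfect square in Q since -557 is squarefree and ≠ 1. Hence x^2 + 52x + 1233 is irreducible over Q and is the minimal polynomial of α.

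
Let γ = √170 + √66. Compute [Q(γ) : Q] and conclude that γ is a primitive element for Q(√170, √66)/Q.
[Q(γ) : Q] = 4 (equivalently, Q(γ) = Q(√170, √66))

Obviously Q(γ) ⊆ Q(√170, √66), and [Q(√170, √66):Q] = 4 (since 170, 66 are distinct squarefree integers > 1 with 11220 not a perfect square). To show equality we compute the minimal polynomial of γ. From γ = √170 + √66: γ^2 = 170 + 2√(11220) + 66 = 236 + 2√(11220), so γ^2 - 236 = 2√(11220); squaring, (γ^2 - 236)^2 = 4·11220, i.e. γ^4 - 472γ^2 + 55696 - 44880 = 0, i.e. γ^4 - 472γ^2 + 10816 = 0. So γ is a root of x^4 - 472x^2 + 10816. This polynomial is irreducible over Q: it has no rational root (each ±√170 ± √66 is irrational), and any factorization into two quadratics over Q would force √(11220) ∈ Q (pairing opposite roots) or √170, √66 ∈ Q (other pairings), all impossible. Hence [Q(γ):Q] = 4 = [Q(√170, √66):Q], so Q(γ) = Q(√170, √66).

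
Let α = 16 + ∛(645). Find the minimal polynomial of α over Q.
m_α(x) = x^3 - 48x^2 + 768x - 4741

Set β = α - 16 = ∛(645), so β^3 = 645. Then (α - 16)^3 - 645 = 0, i.e. α is a root of g(x) = (x - 16)^3 - 645 = x^3 - 48x^2 + 768x - 4741. Since g(x) = h(x - 16) where h(x) = x^3 - 645, and h is irreducible over Q (because 645 is not a perfect cube, so h has no rational root, and a monic cubic with no rational root is irreducible), g is also irreducible (irreducibility is preserved under the substitution x → x - 16). Hence m_α(x) = x^3 - 48x^2 + 768x - 4741.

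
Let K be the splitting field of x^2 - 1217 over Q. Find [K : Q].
[K : Q] = 2

f(x) = x^2 - 1217 factors as (x - √1217)(x + √1217). The splitting field is K = Q(√1217). Since 1217 is squarefree and > 1, it is not a perfect square, so x^2 - 1217 is irreducible over Q and [Q(√1217) : Q] = 2. Hence [K : Q] = 2.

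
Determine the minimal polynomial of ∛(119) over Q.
m_α(x) = x^3 - 119

α satisfies α^3 = 119, so x^3 - 119 annihilates α. By the rational root test, a rational root p/q (in lowest terms) of x^3 - 119 would satisfy p^3 = 119 q^3, forcing q = 1 and p^3 = 119; but 119 is not a perfect cube, contradiction. A monic cubic over Q with no rational root is irreducible (any nontrivial factorization would include a linear factor). Hence x^3 - 119 is the minimal polynomial of α, and in particular [Q(α):Q] = 3.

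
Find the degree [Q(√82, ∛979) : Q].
[Q(√82, ∛979) : Q] = 6

Let L = Q(√82, ∛979). Since Q(√82) ⊂ L and [Q(√82):Q] = 2, the tower law gives 2 | [L:Q]. Likewise Q(∛979) ⊂ L with [Q(∛979):Q] = 3 (because 979 is not a perfect cube), so 3 | [L:Q]. As gcd(2,3) = 1, [L:Q] is divisible by 6. Conversely L is generated over Q by √82 and ∛979, so [L:Q] ≤ 2·3 = 6. Therefore [Q(√82, ∛979) : Q] = 6.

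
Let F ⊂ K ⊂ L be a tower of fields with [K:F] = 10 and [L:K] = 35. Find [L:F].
[L:F] = 350

The tower law says that for any tower of field extensions F ⊂ K ⊂ L with finite degrees, [L:F] = [L:K] · [K:F]. Here this gives [L:F] = 35 · 10 = 350.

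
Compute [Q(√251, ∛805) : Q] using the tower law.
[Q(√251, ∛805) : Q] = 6

Let L = Q(√251, ∛805). Since Q(√251) ⊂ L and [Q(√251):Q] = 2, the tower law gives 2 | [L:Q]. Likewise Q(∛805) ⊂ L with [Q(∛805):Q] = 3 (because 805 is not a perfect cube), so 3 | [L:Q]. As gcd(2,3) = 1, [L:Q] is divisible by 6. Conversely L is generated over Q by √251 and ∛805, so [L:Q] ≤ 2·3 = 6. Therefore [Q(√251, ∛805) : Q] = 6.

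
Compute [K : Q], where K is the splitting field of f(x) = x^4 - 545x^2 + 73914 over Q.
[K : Q] = 4

Solving the quadratic in x^2: x^2 = (545 ± √(545^2 - 4·73914))/2 = (545 ± √1369)/2 = (545 ± 37)/2, giving x^2 = 291 or x^2 = 254. So f(x) = (x^2 - 291)(x^2 - 254) and the roots of f are ±√291, ±√254. Hence the splitting field is K = Q(√291, √254). Since 291 and 254 are distinct squarefree integers > 1, their product 73914 is not a perfect square, so √254 ∉ Q(√291). By the tower law [K:Q] = [Q(√291,√254):Q(√291)] · [Q(√291):Q] = 2 · 2 = 4.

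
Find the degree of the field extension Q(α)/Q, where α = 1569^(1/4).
[Q(α):Q] = 4

α is a root of x^4 - 1569. By Eisenstein's criterion at the prime p = 3 (which divides the constant term 1569 but p^2 = 9 does not, since 1569 is squarefree), x^4 - 1569 is irreducible over Q. Hence [Q(α):Q] = 4.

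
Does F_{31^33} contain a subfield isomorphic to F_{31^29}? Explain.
No: F_{31^29} is not a subfield of F_{31^33}

F_{p^m} embeds in F_{p^n} iff m | n. Here 29 ∤ 33 (since 33 = 1·29 + 4 with remainder 4 ≠ 0), so F_{31^29} is not a subfield of F_{31^33}. Equivalently: if it were, the tower law would give 29 = [F_{31^29}:F_31] dividing [F_{31^33}:F_31] = 33, contradiction.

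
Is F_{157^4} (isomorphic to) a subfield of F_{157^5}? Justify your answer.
No: F_{157^4} is not a subfield of F_{157^5}

F_{p^m} embeds in F_{p^n} iff m | n. Here 4 ∤ 5 (since 5 = 1·4 + 1 with remainder 1 ≠ 0), so F_{157^4} is not a subfield of F_{157^5}. Equivalently: if it were, the tower law would give 4 = [F_{157^4}:F_157] dividing [F_{157^5}:F_157] = 5, contradiction.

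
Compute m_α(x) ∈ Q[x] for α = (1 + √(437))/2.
m_α(x) = x^2 - x - 109

From 2α - 1 = √(437), squaring gives (2α - 1)^2 = 437, i.e. 4α^2 - 4α + 1 = 437, so α^2 - α + (1 - 437)/4 = 0. Since 437 ≡ 1 (mod 4), (1 - 437)/4 = -109 ∈ Z. The polynomial x^2 - x - 109 has discriminant 1 - 4·(-109) = 437, which is not a perfect square in Q (d = 437 is squarefree and ≠ 1), so x^2 - x - 109 is irreducible over Q. It is the minimal polynomial of α.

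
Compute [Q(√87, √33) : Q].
[Q(√87, √33) : Q] = 4

[Q(√87):Q] = 2 (min poly x^2 - 87, irreducible since 87 is squarefree > 1). For the top step, suppose √33 ∈ Q(√87), say √33 = c + d√87 with c, d ∈ Q. Squaring: 33 = c^2 + 87d^2 + 2cd√87. Since √87 ∉ Q this forces 2cd = 0. If d = 0 then √33 = c ∈ Q, contradicting 33 squarefree > 1. If c = 0 then 33 = 87d^2, so 87·33 = (87d)^2 is a perfect square in Q — but 87·33 = 2871 is not a perfect square (since 87 and 33 are distinct squarefree integers). Contradiction. Hence √33 ∉ Q(√87), so x^2 - 33 stays irreducible over Q(√87) and [Q(√87, √33) : Q(√87)] = 2. By the tower law, [Q(√87, √33) : Q] = 2 · 2 = 4.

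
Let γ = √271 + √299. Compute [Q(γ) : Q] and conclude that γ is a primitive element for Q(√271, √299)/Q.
[Q(γ) : Q] = 4 (equivalently, Q(γ) = Q(√271, √299))

Obviously Q(γ) ⊆ Q(√271, √299), and [Q(√271, √299):Q] = 4 (since 271, 299 are distinct squarefree integers > 1 with 81029 not a perfect square). To show equality we compute the minimal polynomial of γ. From γ = √271 + √299: γ^2 = 271 + 2√(81029) + 299 = 570 + 2√(81029), so γ^2 - 570 = 2√(81029); squaring, (γ^2 - 570)^2 = 4·81029, i.e. γ^4 - 1140γ^2 + 324900 - 324116 = 0, i.e. γ^4 - 1140γ^2 + 784 = 0. So γ is a root of x^4 - 1140x^2 + 784. This polynomial is irreducible over Q: it has no rational root (each ±√271 ± √299 is irrational), and any factorization into two quadratics over Q would force √(81029) ∈ Q (pairing opposite roots) or √271, √299 ∈ Q (other pairings), all impossible. Hence [Q(γ):Q] = 4 = [Q(√271, √299):Q], so Q(γ) = Q(√271, √299).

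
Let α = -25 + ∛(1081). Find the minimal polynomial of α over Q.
m_α(x) = x^3 + 75x^2 + 1875x + 14544

Set β = α + 25 = ∛(1081), so β^3 = 1081. Then (α + 25)^3 - 1081 = 0, i.e. α is a root of g(x) = (x + 25)^3 - 1081 = x^3 + 75x^2 + 1875x + 14544. Since g(x) = h(x + 25) where h(x) = x^3 - 1081, and h is irreducible over Q (because 1081 is not a perfect cube, so h has no rational root, and a monic cubic with no rational root is irreducible), g is also irreducible (irreducibility is preserved under the substitution x → x + 25). Hence m_α(x) = x^3 + 75x^2 + 1875x + 14544.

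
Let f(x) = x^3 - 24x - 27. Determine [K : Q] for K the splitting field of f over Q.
[K : Q] = 6

By the rational root test, any rational root of the monic integer polynomial f(x) = x^3 - 24x - 27 must be an integer dividing the constant term -27, i.e. one of ±{1, 3, 9, 27}. Evaluating: f(1) = -50, f(-1) = -4, f(3) = -72, f(-3) = 18, f(9) = 486, f(-9) = -540, f(27) = 19008, f(-27) = -19062; none is 0, so f has no rational root and is therefore irreducible over Q (a cubic with no linear factor over a field is irreducible). For an irreducible cubic, the Galois group is A_3 or S_3 according as the discriminant disc(f) = -4a^3 - 27b^2 = -4·(-24)^3 - 27·(-27)^2 = 35613 is or is not a square in Q. Here disc(f) = 35613 is not a perfect square in Q, so the Galois group of f over Q is not contained in A_3 and must be all of S_3. The splitting field has degree |S_3| = 6 over Q, so [K : Q] = 6.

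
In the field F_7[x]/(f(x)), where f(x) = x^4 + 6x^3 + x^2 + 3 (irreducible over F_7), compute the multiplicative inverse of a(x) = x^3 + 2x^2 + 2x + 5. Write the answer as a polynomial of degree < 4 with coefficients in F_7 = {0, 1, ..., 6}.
a(x)^(-1) ≡ x^2 + 3x + 1 (mod f(x))

Since f is irreducible over F_7, F_7[x]/(f) is a field and a(x) ≠ 0 has an inverse. Apply the extended Euclidean algorithm to f(x) and a(x) in F_7[x]: f(x) = (x + 4)·a(x) + (5x^2 + x + 4);  a(x) = (3x + 4)·(5x^2 + x + 4) + (3). The last nonzero remainder is the constant 3 = gcd(f, a) in F_7. Back-substituting through the division chain expresses 3 = s(x)·a(x) + t(x)·f(x) with s(x) ≡ 3x^2 + 2x + 3 (mod f), so (3x^2 + 2x + 3)·a(x) ≡ 3 (mod f). Multiplying by 3^(-1) ≡ 5 in F_7 gives a(x)^(-1) ≡ 5·(3x^2 + 2x + 3) ≡ x^2 + 3x + 1 (mod f). Check: (x^3 + 2x^2 + 2x + 5)·(x^2 + 3x + 1) = x^5 + 5x^4 + 2x^3 + 6x^2 + 3x + 5 ≡ 1 (mod x^4 + 6x^3 + x^2 + 3).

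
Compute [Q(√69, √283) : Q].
[Q(√69, √283) : Q] = 4

[Q(√69):Q] = 2 (min poly x^2 - 69, irreducible since 69 is squarefree > 1). For the top step, suppose √283 ∈ Q(√69), say √283 = c + d√69 with c, d ∈ Q. Squaring: 283 = c^2 + 69d^2 + 2cd√69. Since √69 ∉ Q this forces 2cd = 0. If d = 0 then √283 = c ∈ Q, contradicting 283 squarefree > 1. If c = 0 then 283 = 69d^2, so 69·283 = (69d)^2 is a perfect square in Q — but 69·283 = 19527 is not a perfect square (since 69 and 283 are distinct squarefree integers). Contradiction. Hence √283 ∉ Q(√69), so x^2 - 283 stays irreducible over Q(√69) and [Q(√69, √283) : Q(√69)] = 2. By the tower law, [Q(√69, √283) : Q] = 2 · 2 = 4.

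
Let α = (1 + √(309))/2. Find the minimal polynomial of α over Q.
m_α(x) = x^2 - x - 77

From 2α - 1 = √(309), squaring gives (2α - 1)^2 = 309, i.e. 4α^2 - 4α + 1 = 309, so α^2 - α + (1 - 309)/4 = 0. Since 309 ≡ 1 (mod 4), (1 - 309)/4 = -77 ∈ Z. The polynomial x^2 - x - 77 has discriminant 1 - 4·(-77) = 309, which is not a perfect square in Q (d = 309 is squarefree and ≠ 1), so x^2 - x - 77 is irreducible over Q. It is the minimal polynomial of α.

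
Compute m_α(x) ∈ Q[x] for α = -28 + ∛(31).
m_α(x) = x^3 + 84x^2 + 2352x + 21921

Set β = α + 28 = ∛(31), so β^3 = 31. Then (α + 28)^3 - 31 = 0, i.e. α is a root of g(x) = (x + 28)^3 - 31 = x^3 + 84x^2 + 2352x + 21921. Since g(x) = h(x + 28) where h(x) = x^3 - 31, and h is irreducible over Q (because 31 is not a perfect cube, so h has no rational root, and a monic cubic with no rational root is irreducible), g is also irreducible (irreducibility is preserved under the substitution x → x + 28). Hence m_α(x) = x^3 + 84x^2 + 2352x + 21921.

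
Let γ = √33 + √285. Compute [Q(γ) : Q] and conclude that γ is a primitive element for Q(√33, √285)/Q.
[Q(γ) : Q] = 4 (equivalently, Q(γ) = Q(√33, √285))

Obviously Q(γ) ⊆ Q(√33, √285), and [Q(√33, √285):Q] = 4 (since 33, 285 are distinct squarefree integers > 1 with 9405 not a perfect square). To show equality we compute the minimal polynomial of γ. From γ = √33 + √285: γ^2 = 33 + 2√(9405) + 285 = 318 + 2√(9405), so γ^2 - 318 = 2√(9405); squaring, (γ^2 - 318)^2 = 4·9405, i.e. γ^4 - 636γ^2 + 101124 - 37620 = 0, i.e. γ^4 - 636γ^2 + 63504 = 0. So γ is a root of x^4 - 636x^2 + 63504. This polynomial is irreducible over Q: it has no rational root (each ±√33 ± √285 is irrational), and any factorization into two quadratics over Q would force √(9405) ∈ Q (pairing opposite roots) or √33, √285 ∈ Q (other pairings), all impossible. Hence [Q(γ):Q] = 4 = [Q(√33, √285):Q], so Q(γ) = Q(√33, √285).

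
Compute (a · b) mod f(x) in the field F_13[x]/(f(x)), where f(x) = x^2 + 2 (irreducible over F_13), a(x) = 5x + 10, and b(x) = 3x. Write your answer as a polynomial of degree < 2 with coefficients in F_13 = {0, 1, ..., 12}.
a · b ≡ 4x + 9 (mod f(x))

Multiply in F_13[x]: a(x)·b(x) = (5x + 10)·(3x) = 2x^2 + 4x. This has degree ≥ 2, so divide by f(x) over F_13: 2x^2 + 4x = (2)·(x^2 + 2) + (4x + 9). Hence a·b ≡ 4x + 9 (mod f). (F_13[x]/(f) is a field with 13^2 = 169 elements since f is irreducible of degree 2.)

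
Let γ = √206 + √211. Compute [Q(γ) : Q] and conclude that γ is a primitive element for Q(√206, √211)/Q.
[Q(γ) : Q] = 4 (equivalently, Q(γ) = Q(√206, √211))

Obviously Q(γ) ⊆ Q(√206, √211), and [Q(√206, √211):Q] = 4 (since 206, 211 are distinct squarefree integers > 1 with 43466 not a perfect square). To show equality we compute the minimal polynomial of γ. From γ = √206 + √211: γ^2 = 206 + 2√(43466) + 211 = 417 + 2√(43466), so γ^2 - 417 = 2√(43466); squaring, (γ^2 - 417)^2 = 4·43466, i.e. γ^4 - 834γ^2 + 173889 - 173864 = 0, i.e. γ^4 - 834γ^2 + 25 = 0. So γ is a root of x^4 - 834x^2 + 25. This polynomial is irreducible over Q: it has no rational root (each ±√206 ± √211 is irrational), and any factorization into two quadratics over Q would force √(43466) ∈ Q (pairing opposite roots) or √206, √211 ∈ Q (other pairings), all impossible. Hence [Q(γ):Q] = 4 = [Q(√206, √211):Q], so Q(γ) = Q(√206, √211).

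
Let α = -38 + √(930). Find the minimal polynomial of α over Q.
m_α(x) = x^2 + 76x + 514

From α + 38 = √(930), squaring gives (α + 38)^2 = 930, i.e. α^2 + 76α + 1444 = 930, so α^2 + 76α + 514 = 0. The discriminant of x^2 + 76x + 514 is (76)^2 - 4·(514) = 5776 - 2056 = 3720, and 4·(930) is not a perfect square in Q since 930 is squarefree and ≠ 1. Hence x^2 + 76x + 514 is irreducible over Q and is the minimal polynomial of α.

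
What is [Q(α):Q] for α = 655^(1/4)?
[Q(α):Q] = 4

α is a root of x^4 - 655. By Eisenstein's criterion at the prime p = 5 (which divides the constant term 655 but p^2 = 25 does not, since 655 is squarefree), x^4 - 655 is irreducible over Q. Hence [Q(α):Q] = 4.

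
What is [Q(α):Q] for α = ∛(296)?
[Q(α):Q] = 3

The minimal polynomial of α is x^3 - 296, irreducible over Q since 296 is not a perfect cube (so x^3 - 296 has no rational root). Hence [Q(α):Q] = deg(m_α) = 3.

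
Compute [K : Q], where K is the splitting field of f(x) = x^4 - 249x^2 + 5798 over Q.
[K : Q] = 4

Solving the quadratic in x^2: x^2 = (249 ± √(249^2 - 4·5798))/2 = (249 ± √38809)/2 = (249 ± 197)/2, giving x^2 = 223 or x^2 = 26. So f(x) = (x^2 - 223)(x^2 - 26) and the roots of f are ±√223, ±√26. Hence the splitting field is K = Q(√223, √26). Since 223 and 26 are distinct squarefree integers > 1, their product 5798 is not a perfect square, so √26 ∉ Q(√223). By the tower law [K:Q] = [Q(√223,√26):Q(√223)] · [Q(√223):Q] = 2 · 2 = 4.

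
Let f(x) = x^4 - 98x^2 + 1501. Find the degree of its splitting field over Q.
[K : Q] = 4

Solving the quadratic in x^2: x^2 = (98 ± √(98^2 - 4·1501))/2 = (98 ± √3600)/2 = (98 ± 60)/2, giving x^2 = 19 or x^2 = 79. So f(x) = (x^2 - 19)(x^2 - 79) and the roots of f are ±√19, ±√79. Hence the splitting field is K = Q(√19, √79). Since 19 and 79 are distinct squarefree integers > 1, their product 1501 is not a perfect square, so √79 ∉ Q(√19). By the tower law [K:Q] = [Q(√19,√79):Q(√19)] · [Q(√19):Q] = 2 · 2 = 4.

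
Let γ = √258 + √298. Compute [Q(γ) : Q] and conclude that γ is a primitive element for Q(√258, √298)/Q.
[Q(γ) : Q] = 4 (equivalently, Q(γ) = Q(√258, √298))

Obviously Q(γ) ⊆ Q(√258, √298), and [Q(√258, √298):Q] = 4 (since 258, 298 are distinct squarefree integers > 1 with 76884 not a perfect square). To show equality we compute the minimal polynomial of γ. From γ = √258 + √298: γ^2 = 258 + 2√(76884) + 298 = 556 + 2√(76884), so γ^2 - 556 = 2√(76884); squaring, (γ^2 - 556)^2 = 4·76884, i.e. γ^4 - 1112γ^2 + 309136 - 307536 = 0, i.e. γ^4 - 1112γ^2 + 1600 = 0. So γ is a root of x^4 - 1112x^2 + 1600. This polynomial is irreducible over Q: it has no rational root (each ±√258 ± √298 is irrational), and any factorization into two quadratics over Q would force √(76884) ∈ Q (pairing opposite roots) or √258, √298 ∈ Q (other pairings), all impossible. Hence [Q(γ):Q] = 4 = [Q(√258, √298):Q], so Q(γ) = Q(√258, √298).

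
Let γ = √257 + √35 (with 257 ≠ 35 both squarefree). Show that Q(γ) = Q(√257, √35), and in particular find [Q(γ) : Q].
[Q(γ) : Q] = 4 (equivalently, Q(γ) = Q(√257, √35))

Obviously Q(γ) ⊆ Q(√257, √35), and [Q(√257, √35):Q] = 4 (since 257, 35 are distinct squarefree integers > 1 with 8995 not a perfect square). To show equality we compute the minimal polynomial of γ. From γ = √257 + √35: γ^2 = 257 + 2√(8995) + 35 = 292 + 2√(8995), so γ^2 - 292 = 2√(8995); squaring, (γ^2 - 292)^2 = 4·8995, i.e. γ^4 - 584γ^2 + 85264 - 35980 = 0, i.e. γ^4 - 584γ^2 + 49284 = 0. So γ is a root of x^4 - 584x^2 + 49284. This polynomial is irreducible over Q: it has no rational root (each ±√257 ± √35 is irrational), and any factorization into two quadratics over Q would force √(8995) ∈ Q (pairing opposite roots) or √257, √35 ∈ Q (other pairings), all impossible. Hence [Q(γ):Q] = 4 = [Q(√257, √35):Q], so Q(γ) = Q(√257, √35).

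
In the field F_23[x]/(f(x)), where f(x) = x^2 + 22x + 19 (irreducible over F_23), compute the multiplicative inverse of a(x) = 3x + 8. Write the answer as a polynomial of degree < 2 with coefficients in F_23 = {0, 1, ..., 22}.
a(x)^(-1) ≡ 11x + 21 (mod f(x))

Since f is irreducible over F_23, F_23[x]/(f) is a field and a(x) ≠ 0 has an inverse. Apply the extended Euclidean algorithm to f(x) and a(x) in F_23[x]: f(x) = (8x + 9)·a(x) + (16). The last nonzero remainder is the constant 16 = gcd(f, a) in F_23. Back-substituting through the division chain expresses 16 = s(x)·a(x) + t(x)·f(x) with s(x) ≡ 15x + 14 (mod f), so (15x + 14)·a(x) ≡ 16 (mod f). Multiplying by 16^(-1) ≡ 13 in F_23 gives a(x)^(-1) ≡ 13·(15x + 14) ≡ 11x + 21 (mod f). Check: (3x + 8)·(11x + 21) = 10x^2 + 13x + 7 ≡ 1 (mod x^2 + 22x + 19).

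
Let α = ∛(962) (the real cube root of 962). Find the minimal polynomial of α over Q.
m_α(x) = x^3 - 962

α satisfies α^3 = 962, so x^3 - 962 annihilates α. By the rational root test, a rational root p/q (in lowest terms) of x^3 - 962 would satisfy p^3 = 962 q^3, forcing q = 1 and p^3 = 962; but 962 is not a perfect cube, contradiction. A monic cubic over Q with no rational root is irreducible (any nontrivial factorization would include a linear factor). Hence x^3 - 962 is the minimal polynomial of α, and in particular [Q(α):Q] = 3.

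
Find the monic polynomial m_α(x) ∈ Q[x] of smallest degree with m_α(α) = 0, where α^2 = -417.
m_α(x) = x^2 + 417

α satisfies α^2 + 417 = 0, so x^2 + 417 annihilates α. Since d = -417 is squarefree and ≠ 1, it is not a perfect square in Q, so x^2 + 417 has no rational root and is therefore irreducible over Q (a degree-2 polynomial over a field is irreducible iff it has no root). Hence m_α(x) = x^2 + 417.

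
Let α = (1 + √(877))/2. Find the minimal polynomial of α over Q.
m_α(x) = x^2 - x - 219

From 2α - 1 = √(877), squaring gives (2α - 1)^2 = 877, i.e. 4α^2 - 4α + 1 = 877, so α^2 - α + (1 - 877)/4 = 0. Since 877 ≡ 1 (mod 4), (1 - 877)/4 = -219 ∈ Z. The polynomial x^2 - x - 219 has discriminant 1 - 4·(-219) = 877, which is not a perfect square in Q (d = 877 is squarefree and ≠ 1), so x^2 - x - 219 is irreducible over Q. It is the minimal polynomial of α.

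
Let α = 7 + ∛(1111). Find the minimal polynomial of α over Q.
m_α(x) = x^3 - 21x^2 + 147x - 1454

Set β = α - 7 = ∛(1111), so β^3 = 1111. Then (α - 7)^3 - 1111 = 0, i.e. α is a root of g(x) = (x - 7)^3 - 1111 = x^3 - 21x^2 + 147x - 1454. Since g(x) = h(x - 7) where h(x) = x^3 - 1111, and h is irreducible over Q (because 1111 is not a perfect cube, so h has no rational root, and a monic cubic with no rational root is irreducible), g is also irreducible (irreducibility is preserved under the substitution x → x - 7). Hence m_α(x) = x^3 - 21x^2 + 147x - 1454.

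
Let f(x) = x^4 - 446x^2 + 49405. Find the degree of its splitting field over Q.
[K : Q] = 4

Solving the quadratic in x^2: x^2 = (446 ± √(446^2 - 4·49405))/2 = (446 ± √1296)/2 = (446 ± 36)/2, giving x^2 = 205 or x^2 = 241. So f(x) = (x^2 - 205)(x^2 - 241) and the roots of f are ±√205, ±√241. Hence the splitting field is K = Q(√205, √241). Since 205 and 241 are distinct squarefree integers > 1, their product 49405 is not a perfect square, so √241 ∉ Q(√205). By the tower law [K:Q] = [Q(√205,√241):Q(√205)] · [Q(√205):Q] = 2 · 2 = 4.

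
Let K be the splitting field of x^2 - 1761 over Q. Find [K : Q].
[K : Q] = 2

f(x) = x^2 - 1761 factors as (x - √1761)(x + √1761). The splitting field is K = Q(√1761). Since 1761 is squarefree and > 1, it is not a perfect square, so x^2 - 1761 is irreducible over Q and [Q(√1761) : Q] = 2. Hence [K : Q] = 2.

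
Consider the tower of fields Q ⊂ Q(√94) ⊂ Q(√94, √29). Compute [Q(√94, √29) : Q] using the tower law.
[Q(√94, √29) : Q] = 4

[Q(√94):Q] = 2 (min poly x^2 - 94, irreducible since 94 is squarefree > 1). For the top step, suppose √29 ∈ Q(√94), say √29 = c + d√94 with c, d ∈ Q. Squaring: 29 = c^2 + 94d^2 + 2cd√94. Since √94 ∉ Q this forces 2cd = 0. If d = 0 then √29 = c ∈ Q, contradicting 29 squarefree > 1. If c = 0 then 29 = 94d^2, so 94·29 = (94d)^2 is a perfect square in Q — but 94·29 = 2726 is not a perfect square (since 94 and 29 are distinct squarefree integers). Contradiction. Hence √29 ∉ Q(√94), so x^2 - 29 stays irreducible over Q(√94) and [Q(√94, √29) : Q(√94)] = 2. By the tower law, [Q(√94, √29) : Q] = 2 · 2 = 4.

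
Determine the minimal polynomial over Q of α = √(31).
m_α(x) = x^2 - 31

α satisfies α^2 - 31 = 0, so x^2 - 31 annihilates α. Since d = 31 is squarefree and ≠ 1, it is not a perfect square in Q, so x^2 - 31 has no rational root and is therefore irreducible over Q (a degree-2 polynomial over a field is irreducible iff it has no root). Hence m_α(x) = x^2 - 31.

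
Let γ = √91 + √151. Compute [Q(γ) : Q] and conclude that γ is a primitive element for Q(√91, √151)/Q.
[Q(γ) : Q] = 4 (equivalently, Q(γ) = Q(√91, √151))

Obviously Q(γ) ⊆ Q(√91, √151), and [Q(√91, √151):Q] = 4 (since 91, 151 are distinct squarefree integers > 1 with 13741 not a perfect square). To show equality we compute the minimal polynomial of γ. From γ = √91 + √151: γ^2 = 91 + 2√(13741) + 151 = 242 + 2√(13741), so γ^2 - 242 = 2√(13741); squaring, (γ^2 - 242)^2 = 4·13741, i.e. γ^4 - 484γ^2 + 58564 - 54964 = 0, i.e. γ^4 - 484γ^2 + 3600 = 0. So γ is a root of x^4 - 484x^2 + 3600. This polynomial is irreducible over Q: it has no rational root (each ±√91 ± √151 is irrational), and any factorization into two quadratics over Q would force √(13741) ∈ Q (pairing opposite roots) or √91, √151 ∈ Q (other pairings), all impossible. Hence [Q(γ):Q] = 4 = [Q(√91, √151):Q], so Q(γ) = Q(√91, √151).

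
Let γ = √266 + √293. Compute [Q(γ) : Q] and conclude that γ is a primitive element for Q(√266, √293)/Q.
[Q(γ) : Q] = 4 (equivalently, Q(γ) = Q(√266, √293))

Obviously Q(γ) ⊆ Q(√266, √293), and [Q(√266, √293):Q] = 4 (since 266, 293 are distinct squarefree integers > 1 with 77938 not a perfect square). To show equality we compute the minimal polynomial of γ. From γ = √266 + √293: γ^2 = 266 + 2√(77938) + 293 = 559 + 2√(77938), so γ^2 - 559 = 2√(77938); squaring, (γ^2 - 559)^2 = 4·77938, i.e. γ^4 - 1118γ^2 + 312481 - 311752 = 0, i.e. γ^4 - 1118γ^2 + 729 = 0. So γ is a root of x^4 - 1118x^2 + 729. This polynomial is irreducible over Q: it has no rational root (each ±√266 ± √293 is irrational), and any factorization into two quadratics over Q would force √(77938) ∈ Q (pairing opposite roots) or √266, √293 ∈ Q (other pairings), all impossible. Hence [Q(γ):Q] = 4 = [Q(√266, √293):Q], so Q(γ) = Q(√266, √293).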